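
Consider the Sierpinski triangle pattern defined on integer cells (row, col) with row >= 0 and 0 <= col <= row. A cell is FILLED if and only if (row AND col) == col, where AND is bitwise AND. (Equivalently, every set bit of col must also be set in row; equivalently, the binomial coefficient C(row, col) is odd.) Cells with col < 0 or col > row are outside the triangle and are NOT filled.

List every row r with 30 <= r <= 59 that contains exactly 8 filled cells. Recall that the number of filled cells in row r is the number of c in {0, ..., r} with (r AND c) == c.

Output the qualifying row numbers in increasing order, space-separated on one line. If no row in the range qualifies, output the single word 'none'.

Answer: 35 37 38 41 42 44 49 50 52 56

Derivation:
Row r has 2^popcount(r) filled cells, so we need popcount(r) = log2(8) = 3.
Scan r = 30..59 and keep those with exactly 3 one-bits:
r=30=11110 popcount=4 -> skip
r=31=11111 popcount=5 -> skip
r=32=100000 popcount=1 -> skip
r=33=100001 popcount=2 -> skip
r=34=100010 popcount=2 -> skip
r=35=100011 popcount=3 -> KEEP
r=36=100100 popcount=2 -> skip
r=37=100101 popcount=3 -> KEEP
r=38=100110 popcount=3 -> KEEP
r=39=100111 popcount=4 -> skip
r=40=101000 popcount=2 -> skip
r=41=101001 popcount=3 -> KEEP
r=42=101010 popcount=3 -> KEEP
r=43=101011 popcount=4 -> skip
r=44=101100 popcount=3 -> KEEP
r=45=101101 popcount=4 -> skip
r=46=101110 popcount=4 -> skip
r=47=101111 popcount=5 -> skip
r=48=110000 popcount=2 -> skip
r=49=110001 popcount=3 -> KEEP
r=50=110010 popcount=3 -> KEEP
r=51=110011 popcount=4 -> skip
r=52=110100 popcount=3 -> KEEP
r=53=110101 popcount=4 -> skip
r=54=110110 popcount=4 -> skip
r=55=110111 popcount=5 -> skip
r=56=111000 popcount=3 -> KEEP
r=57=111001 popcount=4 -> skip
r=58=111010 popcount=4 -> skip
r=59=111011 popcount=5 -> skip
Kept rows: 35 37 38 41 42 44 49 50 52 56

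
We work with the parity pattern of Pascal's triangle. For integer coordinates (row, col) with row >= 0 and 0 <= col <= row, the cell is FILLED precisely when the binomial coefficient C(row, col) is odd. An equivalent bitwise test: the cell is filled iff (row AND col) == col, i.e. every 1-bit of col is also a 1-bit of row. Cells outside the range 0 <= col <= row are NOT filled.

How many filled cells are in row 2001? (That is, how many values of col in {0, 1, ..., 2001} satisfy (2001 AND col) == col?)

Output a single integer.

Answer: 128

Derivation:
2001 in binary = 11111010001
popcount(2001) = number of 1-bits in 11111010001 = 7
A col c satisfies (2001 AND c) == c iff every set bit of c is also set in 2001; each of the 7 set bits of 2001 can independently be on or off in c.
count = 2^7 = 128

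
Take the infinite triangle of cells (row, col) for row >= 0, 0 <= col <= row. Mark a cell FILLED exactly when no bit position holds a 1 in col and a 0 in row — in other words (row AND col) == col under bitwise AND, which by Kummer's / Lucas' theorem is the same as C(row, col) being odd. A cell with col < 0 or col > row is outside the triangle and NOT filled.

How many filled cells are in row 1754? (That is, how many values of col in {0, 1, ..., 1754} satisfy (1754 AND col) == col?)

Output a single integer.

1754 in binary = 11011011010
popcount(1754) = number of 1-bits in 11011011010 = 7
A col c satisfies (1754 AND c) == c iff every set bit of c is also set in 1754; each of the 7 set bits of 1754 can independently be on or off in c.
count = 2^7 = 128

Answer: 128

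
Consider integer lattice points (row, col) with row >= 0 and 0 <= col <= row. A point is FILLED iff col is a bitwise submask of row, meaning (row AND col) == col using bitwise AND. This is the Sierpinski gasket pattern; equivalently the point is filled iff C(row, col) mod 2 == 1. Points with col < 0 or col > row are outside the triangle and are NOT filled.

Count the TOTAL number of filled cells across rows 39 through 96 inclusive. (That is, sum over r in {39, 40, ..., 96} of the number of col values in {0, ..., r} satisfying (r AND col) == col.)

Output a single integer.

r39=100111 pc4: +16 =16
r40=101000 pc2: +4 =20
r41=101001 pc3: +8 =28
r42=101010 pc3: +8 =36
r43=101011 pc4: +16 =52
r44=101100 pc3: +8 =60
r45=101101 pc4: +16 =76
r46=101110 pc4: +16 =92
r47=101111 pc5: +32 =124
r48=110000 pc2: +4 =128
r49=110001 pc3: +8 =136
r50=110010 pc3: +8 =144
r51=110011 pc4: +16 =160
r52=110100 pc3: +8 =168
r53=110101 pc4: +16 =184
r54=110110 pc4: +16 =200
r55=110111 pc5: +32 =232
r56=111000 pc3: +8 =240
r57=111001 pc4: +16 =256
r58=111010 pc4: +16 =272
r59=111011 pc5: +32 =304
r60=111100 pc4: +16 =320
r61=111101 pc5: +32 =352
r62=111110 pc5: +32 =384
r63=111111 pc6: +64 =448
r64=1000000 pc1: +2 =450
r65=1000001 pc2: +4 =454
r66=1000010 pc2: +4 =458
r67=1000011 pc3: +8 =466
r68=1000100 pc2: +4 =470
r69=1000101 pc3: +8 =478
r70=1000110 pc3: +8 =486
r71=1000111 pc4: +16 =502
r72=1001000 pc2: +4 =506
r73=1001001 pc3: +8 =514
r74=1001010 pc3: +8 =522
r75=1001011 pc4: +16 =538
r76=1001100 pc3: +8 =546
r77=1001101 pc4: +16 =562
r78=1001110 pc4: +16 =578
r79=1001111 pc5: +32 =610
r80=1010000 pc2: +4 =614
r81=1010001 pc3: +8 =622
r82=1010010 pc3: +8 =630
r83=1010011 pc4: +16 =646
r84=1010100 pc3: +8 =654
r85=1010101 pc4: +16 =670
r86=1010110 pc4: +16 =686
r87=1010111 pc5: +32 =718
r88=1011000 pc3: +8 =726
r89=1011001 pc4: +16 =742
r90=1011010 pc4: +16 =758
r91=1011011 pc5: +32 =790
r92=1011100 pc4: +16 =806
r93=1011101 pc5: +32 =838
r94=1011110 pc5: +32 =870
r95=1011111 pc6: +64 =934
r96=1100000 pc2: +4 =938

Answer: 938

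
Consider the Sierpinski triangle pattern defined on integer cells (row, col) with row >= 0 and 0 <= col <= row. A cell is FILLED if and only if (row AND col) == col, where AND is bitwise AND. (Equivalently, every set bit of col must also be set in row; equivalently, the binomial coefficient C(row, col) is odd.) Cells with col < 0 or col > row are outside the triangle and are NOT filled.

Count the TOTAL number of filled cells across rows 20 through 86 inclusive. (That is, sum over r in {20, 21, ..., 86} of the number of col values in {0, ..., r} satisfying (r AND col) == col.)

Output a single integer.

r20=10100 pc2: +4 =4
r21=10101 pc3: +8 =12
r22=10110 pc3: +8 =20
r23=10111 pc4: +16 =36
r24=11000 pc2: +4 =40
r25=11001 pc3: +8 =48
r26=11010 pc3: +8 =56
r27=11011 pc4: +16 =72
r28=11100 pc3: +8 =80
r29=11101 pc4: +16 =96
r30=11110 pc4: +16 =112
r31=11111 pc5: +32 =144
r32=100000 pc1: +2 =146
r33=100001 pc2: +4 =150
r34=100010 pc2: +4 =154
r35=100011 pc3: +8 =162
r36=100100 pc2: +4 =166
r37=100101 pc3: +8 =174
r38=100110 pc3: +8 =182
r39=100111 pc4: +16 =198
r40=101000 pc2: +4 =202
r41=101001 pc3: +8 =210
r42=101010 pc3: +8 =218
r43=101011 pc4: +16 =234
r44=101100 pc3: +8 =242
r45=101101 pc4: +16 =258
r46=101110 pc4: +16 =274
r47=101111 pc5: +32 =306
r48=110000 pc2: +4 =310
r49=110001 pc3: +8 =318
r50=110010 pc3: +8 =326
r51=110011 pc4: +16 =342
r52=110100 pc3: +8 =350
r53=110101 pc4: +16 =366
r54=110110 pc4: +16 =382
r55=110111 pc5: +32 =414
r56=111000 pc3: +8 =422
r57=111001 pc4: +16 =438
r58=111010 pc4: +16 =454
r59=111011 pc5: +32 =486
r60=111100 pc4: +16 =502
r61=111101 pc5: +32 =534
r62=111110 pc5: +32 =566
r63=111111 pc6: +64 =630
r64=1000000 pc1: +2 =632
r65=1000001 pc2: +4 =636
r66=1000010 pc2: +4 =640
r67=1000011 pc3: +8 =648
r68=1000100 pc2: +4 =652
r69=1000101 pc3: +8 =660
r70=1000110 pc3: +8 =668
r71=1000111 pc4: +16 =684
r72=1001000 pc2: +4 =688
r73=1001001 pc3: +8 =696
r74=1001010 pc3: +8 =704
r75=1001011 pc4: +16 =720
r76=1001100 pc3: +8 =728
r77=1001101 pc4: +16 =744
r78=1001110 pc4: +16 =760
r79=1001111 pc5: +32 =792
r80=1010000 pc2: +4 =796
r81=1010001 pc3: +8 =804
r82=1010010 pc3: +8 =812
r83=1010011 pc4: +16 =828
r84=1010100 pc3: +8 =836
r85=1010101 pc4: +16 =852
r86=1010110 pc4: +16 =868

Answer: 868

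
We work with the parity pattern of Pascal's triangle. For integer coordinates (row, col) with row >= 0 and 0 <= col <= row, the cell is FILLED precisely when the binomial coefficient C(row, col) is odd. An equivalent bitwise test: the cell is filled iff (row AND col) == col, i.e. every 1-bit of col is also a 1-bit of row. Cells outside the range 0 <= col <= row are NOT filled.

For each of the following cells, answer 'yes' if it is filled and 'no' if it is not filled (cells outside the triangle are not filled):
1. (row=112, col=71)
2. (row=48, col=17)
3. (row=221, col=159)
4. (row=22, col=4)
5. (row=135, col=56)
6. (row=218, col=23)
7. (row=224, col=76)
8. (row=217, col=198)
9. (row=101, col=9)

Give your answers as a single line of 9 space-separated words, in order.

Answer: no no no yes no no no no no

Derivation:
(112,71): row=0b1110000, col=0b1000111, row AND col = 0b1000000 = 64; 64 != 71 -> empty
(48,17): row=0b110000, col=0b10001, row AND col = 0b10000 = 16; 16 != 17 -> empty
(221,159): row=0b11011101, col=0b10011111, row AND col = 0b10011101 = 157; 157 != 159 -> empty
(22,4): row=0b10110, col=0b100, row AND col = 0b100 = 4; 4 == 4 -> filled
(135,56): row=0b10000111, col=0b111000, row AND col = 0b0 = 0; 0 != 56 -> empty
(218,23): row=0b11011010, col=0b10111, row AND col = 0b10010 = 18; 18 != 23 -> empty
(224,76): row=0b11100000, col=0b1001100, row AND col = 0b1000000 = 64; 64 != 76 -> empty
(217,198): row=0b11011001, col=0b11000110, row AND col = 0b11000000 = 192; 192 != 198 -> empty
(101,9): row=0b1100101, col=0b1001, row AND col = 0b1 = 1; 1 != 9 -> empty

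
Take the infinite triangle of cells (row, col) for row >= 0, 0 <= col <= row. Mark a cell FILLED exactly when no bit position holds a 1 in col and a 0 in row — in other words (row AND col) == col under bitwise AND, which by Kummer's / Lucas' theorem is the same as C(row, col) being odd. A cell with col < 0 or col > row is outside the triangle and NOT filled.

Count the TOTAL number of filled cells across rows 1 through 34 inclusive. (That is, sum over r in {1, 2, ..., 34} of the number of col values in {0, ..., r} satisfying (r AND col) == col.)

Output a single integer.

Answer: 252

Derivation:
r1=1 pc1: +2 =2
r2=10 pc1: +2 =4
r3=11 pc2: +4 =8
r4=100 pc1: +2 =10
r5=101 pc2: +4 =14
r6=110 pc2: +4 =18
r7=111 pc3: +8 =26
r8=1000 pc1: +2 =28
r9=1001 pc2: +4 =32
r10=1010 pc2: +4 =36
r11=1011 pc3: +8 =44
r12=1100 pc2: +4 =48
r13=1101 pc3: +8 =56
r14=1110 pc3: +8 =64
r15=1111 pc4: +16 =80
r16=10000 pc1: +2 =82
r17=10001 pc2: +4 =86
r18=10010 pc2: +4 =90
r19=10011 pc3: +8 =98
r20=10100 pc2: +4 =102
r21=10101 pc3: +8 =110
r22=10110 pc3: +8 =118
r23=10111 pc4: +16 =134
r24=11000 pc2: +4 =138
r25=11001 pc3: +8 =146
r26=11010 pc3: +8 =154
r27=11011 pc4: +16 =170
r28=11100 pc3: +8 =178
r29=11101 pc4: +16 =194
r30=11110 pc4: +16 =210
r31=11111 pc5: +32 =242
r32=100000 pc1: +2 =244
r33=100001 pc2: +4 =248
r34=100010 pc2: +4 =252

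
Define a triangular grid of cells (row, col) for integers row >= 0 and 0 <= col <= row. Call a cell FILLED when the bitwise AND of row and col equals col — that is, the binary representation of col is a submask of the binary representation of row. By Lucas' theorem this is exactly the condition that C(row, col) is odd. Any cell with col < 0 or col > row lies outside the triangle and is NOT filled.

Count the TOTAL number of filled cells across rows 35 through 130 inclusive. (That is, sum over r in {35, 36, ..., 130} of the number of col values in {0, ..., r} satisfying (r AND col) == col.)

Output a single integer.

Answer: 1944

Derivation:
r35=100011 pc3: +8 =8
r36=100100 pc2: +4 =12
r37=100101 pc3: +8 =20
r38=100110 pc3: +8 =28
r39=100111 pc4: +16 =44
r40=101000 pc2: +4 =48
r41=101001 pc3: +8 =56
r42=101010 pc3: +8 =64
r43=101011 pc4: +16 =80
r44=101100 pc3: +8 =88
r45=101101 pc4: +16 =104
r46=101110 pc4: +16 =120
r47=101111 pc5: +32 =152
r48=110000 pc2: +4 =156
r49=110001 pc3: +8 =164
r50=110010 pc3: +8 =172
r51=110011 pc4: +16 =188
r52=110100 pc3: +8 =196
r53=110101 pc4: +16 =212
r54=110110 pc4: +16 =228
r55=110111 pc5: +32 =260
r56=111000 pc3: +8 =268
r57=111001 pc4: +16 =284
r58=111010 pc4: +16 =300
r59=111011 pc5: +32 =332
r60=111100 pc4: +16 =348
r61=111101 pc5: +32 =380
r62=111110 pc5: +32 =412
r63=111111 pc6: +64 =476
r64=1000000 pc1: +2 =478
r65=1000001 pc2: +4 =482
r66=1000010 pc2: +4 =486
r67=1000011 pc3: +8 =494
r68=1000100 pc2: +4 =498
r69=1000101 pc3: +8 =506
r70=1000110 pc3: +8 =514
r71=1000111 pc4: +16 =530
r72=1001000 pc2: +4 =534
r73=1001001 pc3: +8 =542
r74=1001010 pc3: +8 =550
r75=1001011 pc4: +16 =566
r76=1001100 pc3: +8 =574
r77=1001101 pc4: +16 =590
r78=1001110 pc4: +16 =606
r79=1001111 pc5: +32 =638
r80=1010000 pc2: +4 =642
r81=1010001 pc3: +8 =650
r82=1010010 pc3: +8 =658
r83=1010011 pc4: +16 =674
r84=1010100 pc3: +8 =682
r85=1010101 pc4: +16 =698
r86=1010110 pc4: +16 =714
r87=1010111 pc5: +32 =746
r88=1011000 pc3: +8 =754
r89=1011001 pc4: +16 =770
r90=1011010 pc4: +16 =786
r91=1011011 pc5: +32 =818
r92=1011100 pc4: +16 =834
r93=1011101 pc5: +32 =866
r94=1011110 pc5: +32 =898
r95=1011111 pc6: +64 =962
r96=1100000 pc2: +4 =966
r97=1100001 pc3: +8 =974
r98=1100010 pc3: +8 =982
r99=1100011 pc4: +16 =998
r100=1100100 pc3: +8 =1006
r101=1100101 pc4: +16 =1022
r102=1100110 pc4: +16 =1038
r103=1100111 pc5: +32 =1070
r104=1101000 pc3: +8 =1078
r105=1101001 pc4: +16 =1094
r106=1101010 pc4: +16 =1110
r107=1101011 pc5: +32 =1142
r108=1101100 pc4: +16 =1158
r109=1101101 pc5: +32 =1190
r110=1101110 pc5: +32 =1222
r111=1101111 pc6: +64 =1286
r112=1110000 pc3: +8 =1294
r113=1110001 pc4: +16 =1310
r114=1110010 pc4: +16 =1326
r115=1110011 pc5: +32 =1358
r116=1110100 pc4: +16 =1374
r117=1110101 pc5: +32 =1406
r118=1110110 pc5: +32 =1438
r119=1110111 pc6: +64 =1502
r120=1111000 pc4: +16 =1518
r121=1111001 pc5: +32 =1550
r122=1111010 pc5: +32 =1582
r123=1111011 pc6: +64 =1646
r124=1111100 pc5: +32 =1678
r125=1111101 pc6: +64 =1742
r126=1111110 pc6: +64 =1806
r127=1111111 pc7: +128 =1934
r128=10000000 pc1: +2 =1936
r129=10000001 pc2: +4 =1940
r130=10000010 pc2: +4 =1944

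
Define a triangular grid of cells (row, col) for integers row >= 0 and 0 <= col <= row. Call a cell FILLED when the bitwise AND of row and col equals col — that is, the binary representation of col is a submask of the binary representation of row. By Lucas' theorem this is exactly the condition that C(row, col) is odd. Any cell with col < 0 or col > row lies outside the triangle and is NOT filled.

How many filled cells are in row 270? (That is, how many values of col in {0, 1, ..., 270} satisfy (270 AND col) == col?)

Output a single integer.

270 in binary = 100001110
popcount(270) = number of 1-bits in 100001110 = 4
A col c satisfies (270 AND c) == c iff every set bit of c is also set in 270; each of the 4 set bits of 270 can independently be on or off in c.
count = 2^4 = 16

Answer: 16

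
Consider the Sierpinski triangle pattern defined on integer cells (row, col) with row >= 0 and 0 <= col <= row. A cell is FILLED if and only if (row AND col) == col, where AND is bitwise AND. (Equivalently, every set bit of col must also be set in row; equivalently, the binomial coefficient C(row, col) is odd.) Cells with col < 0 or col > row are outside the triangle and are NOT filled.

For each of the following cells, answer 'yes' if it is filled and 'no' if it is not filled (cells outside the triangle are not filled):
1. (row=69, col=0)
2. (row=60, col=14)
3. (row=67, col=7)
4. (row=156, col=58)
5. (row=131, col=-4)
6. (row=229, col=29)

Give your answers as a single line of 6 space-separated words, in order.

Answer: yes no no no no no

Derivation:
(69,0): row=0b1000101, col=0b0, row AND col = 0b0 = 0; 0 == 0 -> filled
(60,14): row=0b111100, col=0b1110, row AND col = 0b1100 = 12; 12 != 14 -> empty
(67,7): row=0b1000011, col=0b111, row AND col = 0b11 = 3; 3 != 7 -> empty
(156,58): row=0b10011100, col=0b111010, row AND col = 0b11000 = 24; 24 != 58 -> empty
(131,-4): col outside [0, 131] -> not filled
(229,29): row=0b11100101, col=0b11101, row AND col = 0b101 = 5; 5 != 29 -> empty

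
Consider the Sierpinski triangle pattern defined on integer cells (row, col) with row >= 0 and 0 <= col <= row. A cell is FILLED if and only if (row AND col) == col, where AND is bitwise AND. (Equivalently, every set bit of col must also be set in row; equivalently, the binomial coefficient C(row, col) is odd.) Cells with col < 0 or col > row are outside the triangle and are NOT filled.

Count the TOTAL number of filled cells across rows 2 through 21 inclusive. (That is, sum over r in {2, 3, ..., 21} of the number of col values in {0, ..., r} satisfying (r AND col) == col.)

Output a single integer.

r2=10 pc1: +2 =2
r3=11 pc2: +4 =6
r4=100 pc1: +2 =8
r5=101 pc2: +4 =12
r6=110 pc2: +4 =16
r7=111 pc3: +8 =24
r8=1000 pc1: +2 =26
r9=1001 pc2: +4 =30
r10=1010 pc2: +4 =34
r11=1011 pc3: +8 =42
r12=1100 pc2: +4 =46
r13=1101 pc3: +8 =54
r14=1110 pc3: +8 =62
r15=1111 pc4: +16 =78
r16=10000 pc1: +2 =80
r17=10001 pc2: +4 =84
r18=10010 pc2: +4 =88
r19=10011 pc3: +8 =96
r20=10100 pc2: +4 =100
r21=10101 pc3: +8 =108

Answer: 108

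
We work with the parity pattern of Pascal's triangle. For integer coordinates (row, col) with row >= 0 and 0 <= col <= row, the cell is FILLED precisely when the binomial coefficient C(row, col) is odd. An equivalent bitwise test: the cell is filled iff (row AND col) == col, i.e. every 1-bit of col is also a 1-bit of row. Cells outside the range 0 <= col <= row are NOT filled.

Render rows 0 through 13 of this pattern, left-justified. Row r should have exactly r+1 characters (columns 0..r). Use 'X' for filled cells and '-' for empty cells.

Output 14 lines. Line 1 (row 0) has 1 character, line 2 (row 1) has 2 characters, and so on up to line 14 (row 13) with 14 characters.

r0=0: X
r1=1: XX
r2=10: X-X
r3=11: XXXX
r4=100: X---X
r5=101: XX--XX
r6=110: X-X-X-X
r7=111: XXXXXXXX
r8=1000: X-------X
r9=1001: XX------XX
r10=1010: X-X-----X-X
r11=1011: XXXX----XXXX
r12=1100: X---X---X---X
r13=1101: XX--XX--XX--XX

Answer: X
XX
X-X
XXXX
X---X
XX--XX
X-X-X-X
XXXXXXXX
X-------X
XX------XX
X-X-----X-X
XXXX----XXXX
X---X---X---X
XX--XX--XX--XX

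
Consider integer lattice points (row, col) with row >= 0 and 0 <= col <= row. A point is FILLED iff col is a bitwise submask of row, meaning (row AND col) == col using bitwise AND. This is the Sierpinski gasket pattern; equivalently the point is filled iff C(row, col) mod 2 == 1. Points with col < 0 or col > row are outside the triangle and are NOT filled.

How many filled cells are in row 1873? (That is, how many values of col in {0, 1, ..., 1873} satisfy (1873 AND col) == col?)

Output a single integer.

Answer: 64

Derivation:
1873 in binary = 11101010001
popcount(1873) = number of 1-bits in 11101010001 = 6
A col c satisfies (1873 AND c) == c iff every set bit of c is also set in 1873; each of the 6 set bits of 1873 can independently be on or off in c.
count = 2^6 = 64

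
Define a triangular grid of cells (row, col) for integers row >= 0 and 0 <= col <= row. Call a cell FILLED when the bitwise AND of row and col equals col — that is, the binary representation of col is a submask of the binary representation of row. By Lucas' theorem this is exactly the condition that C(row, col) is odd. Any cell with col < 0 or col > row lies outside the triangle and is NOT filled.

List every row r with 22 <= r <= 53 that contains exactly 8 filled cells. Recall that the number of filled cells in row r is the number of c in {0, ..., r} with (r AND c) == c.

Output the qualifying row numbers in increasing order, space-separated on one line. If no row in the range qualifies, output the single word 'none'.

Row r has 2^popcount(r) filled cells, so we need popcount(r) = log2(8) = 3.
Scan r = 22..53 and keep those with exactly 3 one-bits:
r=22=10110 popcount=3 -> KEEP
r=23=10111 popcount=4 -> skip
r=24=11000 popcount=2 -> skip
r=25=11001 popcount=3 -> KEEP
r=26=11010 popcount=3 -> KEEP
r=27=11011 popcount=4 -> skip
r=28=11100 popcount=3 -> KEEP
r=29=11101 popcount=4 -> skip
r=30=11110 popcount=4 -> skip
r=31=11111 popcount=5 -> skip
r=32=100000 popcount=1 -> skip
r=33=100001 popcount=2 -> skip
r=34=100010 popcount=2 -> skip
r=35=100011 popcount=3 -> KEEP
r=36=100100 popcount=2 -> skip
r=37=100101 popcount=3 -> KEEP
r=38=100110 popcount=3 -> KEEP
r=39=100111 popcount=4 -> skip
r=40=101000 popcount=2 -> skip
r=41=101001 popcount=3 -> KEEP
r=42=101010 popcount=3 -> KEEP
r=43=101011 popcount=4 -> skip
r=44=101100 popcount=3 -> KEEP
r=45=101101 popcount=4 -> skip
r=46=101110 popcount=4 -> skip
r=47=101111 popcount=5 -> skip
r=48=110000 popcount=2 -> skip
r=49=110001 popcount=3 -> KEEP
r=50=110010 popcount=3 -> KEEP
r=51=110011 popcount=4 -> skip
r=52=110100 popcount=3 -> KEEP
r=53=110101 popcount=4 -> skip
Kept rows: 22 25 26 28 35 37 38 41 42 44 49 50 52

Answer: 22 25 26 28 35 37 38 41 42 44 49 50 52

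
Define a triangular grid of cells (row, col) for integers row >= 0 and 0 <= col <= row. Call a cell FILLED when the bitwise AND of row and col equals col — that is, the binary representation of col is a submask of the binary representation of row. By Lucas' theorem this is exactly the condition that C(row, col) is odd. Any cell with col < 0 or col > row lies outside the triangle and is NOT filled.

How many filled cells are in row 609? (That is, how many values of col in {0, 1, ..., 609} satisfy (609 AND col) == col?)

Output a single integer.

Answer: 16

Derivation:
609 in binary = 1001100001
popcount(609) = number of 1-bits in 1001100001 = 4
A col c satisfies (609 AND c) == c iff every set bit of c is also set in 609; each of the 4 set bits of 609 can independently be on or off in c.
count = 2^4 = 16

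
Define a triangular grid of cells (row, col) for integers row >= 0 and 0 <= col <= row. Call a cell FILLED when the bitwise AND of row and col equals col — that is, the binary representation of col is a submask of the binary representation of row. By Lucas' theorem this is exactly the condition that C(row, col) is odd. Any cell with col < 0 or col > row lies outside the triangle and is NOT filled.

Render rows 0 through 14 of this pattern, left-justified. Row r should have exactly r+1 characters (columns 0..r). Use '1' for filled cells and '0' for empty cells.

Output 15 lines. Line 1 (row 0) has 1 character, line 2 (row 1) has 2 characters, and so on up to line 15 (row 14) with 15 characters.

r0=0: 1
r1=1: 11
r2=10: 101
r3=11: 1111
r4=100: 10001
r5=101: 110011
r6=110: 1010101
r7=111: 11111111
r8=1000: 100000001
r9=1001: 1100000011
r10=1010: 10100000101
r11=1011: 111100001111
r12=1100: 1000100010001
r13=1101: 11001100110011
r14=1110: 101010101010101

Answer: 1
11
101
1111
10001
110011
1010101
11111111
100000001
1100000011
10100000101
111100001111
1000100010001
11001100110011
101010101010101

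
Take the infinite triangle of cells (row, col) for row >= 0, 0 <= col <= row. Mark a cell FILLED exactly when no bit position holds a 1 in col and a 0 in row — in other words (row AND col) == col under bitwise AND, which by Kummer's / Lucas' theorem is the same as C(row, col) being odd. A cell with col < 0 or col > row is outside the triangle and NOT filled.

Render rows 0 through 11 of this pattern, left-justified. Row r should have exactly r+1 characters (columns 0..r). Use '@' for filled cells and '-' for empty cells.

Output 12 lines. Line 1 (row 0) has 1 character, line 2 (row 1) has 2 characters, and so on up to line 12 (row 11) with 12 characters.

r0=0: @
r1=1: @@
r2=10: @-@
r3=11: @@@@
r4=100: @---@
r5=101: @@--@@
r6=110: @-@-@-@
r7=111: @@@@@@@@
r8=1000: @-------@
r9=1001: @@------@@
r10=1010: @-@-----@-@
r11=1011: @@@@----@@@@

Answer: @
@@
@-@
@@@@
@---@
@@--@@
@-@-@-@
@@@@@@@@
@-------@
@@------@@
@-@-----@-@
@@@@----@@@@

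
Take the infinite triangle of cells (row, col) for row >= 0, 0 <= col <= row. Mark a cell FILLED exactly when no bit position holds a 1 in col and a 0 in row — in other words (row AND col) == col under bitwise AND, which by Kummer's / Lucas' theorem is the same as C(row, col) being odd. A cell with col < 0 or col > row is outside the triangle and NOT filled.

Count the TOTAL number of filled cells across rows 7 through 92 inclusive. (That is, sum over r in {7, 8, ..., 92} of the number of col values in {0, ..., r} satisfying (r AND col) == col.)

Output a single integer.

r7=111 pc3: +8 =8
r8=1000 pc1: +2 =10
r9=1001 pc2: +4 =14
r10=1010 pc2: +4 =18
r11=1011 pc3: +8 =26
r12=1100 pc2: +4 =30
r13=1101 pc3: +8 =38
r14=1110 pc3: +8 =46
r15=1111 pc4: +16 =62
r16=10000 pc1: +2 =64
r17=10001 pc2: +4 =68
r18=10010 pc2: +4 =72
r19=10011 pc3: +8 =80
r20=10100 pc2: +4 =84
r21=10101 pc3: +8 =92
r22=10110 pc3: +8 =100
r23=10111 pc4: +16 =116
r24=11000 pc2: +4 =120
r25=11001 pc3: +8 =128
r26=11010 pc3: +8 =136
r27=11011 pc4: +16 =152
r28=11100 pc3: +8 =160
r29=11101 pc4: +16 =176
r30=11110 pc4: +16 =192
r31=11111 pc5: +32 =224
r32=100000 pc1: +2 =226
r33=100001 pc2: +4 =230
r34=100010 pc2: +4 =234
r35=100011 pc3: +8 =242
r36=100100 pc2: +4 =246
r37=100101 pc3: +8 =254
r38=100110 pc3: +8 =262
r39=100111 pc4: +16 =278
r40=101000 pc2: +4 =282
r41=101001 pc3: +8 =290
r42=101010 pc3: +8 =298
r43=101011 pc4: +16 =314
r44=101100 pc3: +8 =322
r45=101101 pc4: +16 =338
r46=101110 pc4: +16 =354
r47=101111 pc5: +32 =386
r48=110000 pc2: +4 =390
r49=110001 pc3: +8 =398
r50=110010 pc3: +8 =406
r51=110011 pc4: +16 =422
r52=110100 pc3: +8 =430
r53=110101 pc4: +16 =446
r54=110110 pc4: +16 =462
r55=110111 pc5: +32 =494
r56=111000 pc3: +8 =502
r57=111001 pc4: +16 =518
r58=111010 pc4: +16 =534
r59=111011 pc5: +32 =566
r60=111100 pc4: +16 =582
r61=111101 pc5: +32 =614
r62=111110 pc5: +32 =646
r63=111111 pc6: +64 =710
r64=1000000 pc1: +2 =712
r65=1000001 pc2: +4 =716
r66=1000010 pc2: +4 =720
r67=1000011 pc3: +8 =728
r68=1000100 pc2: +4 =732
r69=1000101 pc3: +8 =740
r70=1000110 pc3: +8 =748
r71=1000111 pc4: +16 =764
r72=1001000 pc2: +4 =768
r73=1001001 pc3: +8 =776
r74=1001010 pc3: +8 =784
r75=1001011 pc4: +16 =800
r76=1001100 pc3: +8 =808
r77=1001101 pc4: +16 =824
r78=1001110 pc4: +16 =840
r79=1001111 pc5: +32 =872
r80=1010000 pc2: +4 =876
r81=1010001 pc3: +8 =884
r82=1010010 pc3: +8 =892
r83=1010011 pc4: +16 =908
r84=1010100 pc3: +8 =916
r85=1010101 pc4: +16 =932
r86=1010110 pc4: +16 =948
r87=1010111 pc5: +32 =980
r88=1011000 pc3: +8 =988
r89=1011001 pc4: +16 =1004
r90=1011010 pc4: +16 =1020
r91=1011011 pc5: +32 =1052
r92=1011100 pc4: +16 =1068

Answer: 1068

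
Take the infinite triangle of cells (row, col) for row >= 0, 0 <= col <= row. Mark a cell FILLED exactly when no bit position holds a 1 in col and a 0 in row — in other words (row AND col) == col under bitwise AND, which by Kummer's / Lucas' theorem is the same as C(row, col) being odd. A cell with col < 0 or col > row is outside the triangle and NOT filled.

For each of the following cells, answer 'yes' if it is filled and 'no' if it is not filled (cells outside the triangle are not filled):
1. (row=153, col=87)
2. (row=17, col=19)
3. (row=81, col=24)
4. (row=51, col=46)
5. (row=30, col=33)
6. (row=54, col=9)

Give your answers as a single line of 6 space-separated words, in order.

(153,87): row=0b10011001, col=0b1010111, row AND col = 0b10001 = 17; 17 != 87 -> empty
(17,19): col outside [0, 17] -> not filled
(81,24): row=0b1010001, col=0b11000, row AND col = 0b10000 = 16; 16 != 24 -> empty
(51,46): row=0b110011, col=0b101110, row AND col = 0b100010 = 34; 34 != 46 -> empty
(30,33): col outside [0, 30] -> not filled
(54,9): row=0b110110, col=0b1001, row AND col = 0b0 = 0; 0 != 9 -> empty

Answer: no no no no no no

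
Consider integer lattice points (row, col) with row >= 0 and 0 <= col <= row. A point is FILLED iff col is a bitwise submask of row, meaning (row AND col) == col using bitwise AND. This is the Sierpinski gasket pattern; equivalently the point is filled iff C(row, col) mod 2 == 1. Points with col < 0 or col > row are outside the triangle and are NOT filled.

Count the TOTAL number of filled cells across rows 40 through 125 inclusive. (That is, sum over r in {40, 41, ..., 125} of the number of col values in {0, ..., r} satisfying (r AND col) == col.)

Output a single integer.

r40=101000 pc2: +4 =4
r41=101001 pc3: +8 =12
r42=101010 pc3: +8 =20
r43=101011 pc4: +16 =36
r44=101100 pc3: +8 =44
r45=101101 pc4: +16 =60
r46=101110 pc4: +16 =76
r47=101111 pc5: +32 =108
r48=110000 pc2: +4 =112
r49=110001 pc3: +8 =120
r50=110010 pc3: +8 =128
r51=110011 pc4: +16 =144
r52=110100 pc3: +8 =152
r53=110101 pc4: +16 =168
r54=110110 pc4: +16 =184
r55=110111 pc5: +32 =216
r56=111000 pc3: +8 =224
r57=111001 pc4: +16 =240
r58=111010 pc4: +16 =256
r59=111011 pc5: +32 =288
r60=111100 pc4: +16 =304
r61=111101 pc5: +32 =336
r62=111110 pc5: +32 =368
r63=111111 pc6: +64 =432
r64=1000000 pc1: +2 =434
r65=1000001 pc2: +4 =438
r66=1000010 pc2: +4 =442
r67=1000011 pc3: +8 =450
r68=1000100 pc2: +4 =454
r69=1000101 pc3: +8 =462
r70=1000110 pc3: +8 =470
r71=1000111 pc4: +16 =486
r72=1001000 pc2: +4 =490
r73=1001001 pc3: +8 =498
r74=1001010 pc3: +8 =506
r75=1001011 pc4: +16 =522
r76=1001100 pc3: +8 =530
r77=1001101 pc4: +16 =546
r78=1001110 pc4: +16 =562
r79=1001111 pc5: +32 =594
r80=1010000 pc2: +4 =598
r81=1010001 pc3: +8 =606
r82=1010010 pc3: +8 =614
r83=1010011 pc4: +16 =630
r84=1010100 pc3: +8 =638
r85=1010101 pc4: +16 =654
r86=1010110 pc4: +16 =670
r87=1010111 pc5: +32 =702
r88=1011000 pc3: +8 =710
r89=1011001 pc4: +16 =726
r90=1011010 pc4: +16 =742
r91=1011011 pc5: +32 =774
r92=1011100 pc4: +16 =790
r93=1011101 pc5: +32 =822
r94=1011110 pc5: +32 =854
r95=1011111 pc6: +64 =918
r96=1100000 pc2: +4 =922
r97=1100001 pc3: +8 =930
r98=1100010 pc3: +8 =938
r99=1100011 pc4: +16 =954
r100=1100100 pc3: +8 =962
r101=1100101 pc4: +16 =978
r102=1100110 pc4: +16 =994
r103=1100111 pc5: +32 =1026
r104=1101000 pc3: +8 =1034
r105=1101001 pc4: +16 =1050
r106=1101010 pc4: +16 =1066
r107=1101011 pc5: +32 =1098
r108=1101100 pc4: +16 =1114
r109=1101101 pc5: +32 =1146
r110=1101110 pc5: +32 =1178
r111=1101111 pc6: +64 =1242
r112=1110000 pc3: +8 =1250
r113=1110001 pc4: +16 =1266
r114=1110010 pc4: +16 =1282
r115=1110011 pc5: +32 =1314
r116=1110100 pc4: +16 =1330
r117=1110101 pc5: +32 =1362
r118=1110110 pc5: +32 =1394
r119=1110111 pc6: +64 =1458
r120=1111000 pc4: +16 =1474
r121=1111001 pc5: +32 =1506
r122=1111010 pc5: +32 =1538
r123=1111011 pc6: +64 =1602
r124=1111100 pc5: +32 =1634
r125=1111101 pc6: +64 =1698

Answer: 1698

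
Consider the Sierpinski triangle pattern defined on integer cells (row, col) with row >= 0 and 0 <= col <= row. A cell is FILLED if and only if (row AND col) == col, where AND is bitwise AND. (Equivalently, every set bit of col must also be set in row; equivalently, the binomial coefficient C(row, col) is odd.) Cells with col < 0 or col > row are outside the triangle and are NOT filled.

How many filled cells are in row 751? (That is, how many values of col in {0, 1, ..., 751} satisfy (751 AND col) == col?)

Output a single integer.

751 in binary = 1011101111
popcount(751) = number of 1-bits in 1011101111 = 8
A col c satisfies (751 AND c) == c iff every set bit of c is also set in 751; each of the 8 set bits of 751 can independently be on or off in c.
count = 2^8 = 256

Answer: 256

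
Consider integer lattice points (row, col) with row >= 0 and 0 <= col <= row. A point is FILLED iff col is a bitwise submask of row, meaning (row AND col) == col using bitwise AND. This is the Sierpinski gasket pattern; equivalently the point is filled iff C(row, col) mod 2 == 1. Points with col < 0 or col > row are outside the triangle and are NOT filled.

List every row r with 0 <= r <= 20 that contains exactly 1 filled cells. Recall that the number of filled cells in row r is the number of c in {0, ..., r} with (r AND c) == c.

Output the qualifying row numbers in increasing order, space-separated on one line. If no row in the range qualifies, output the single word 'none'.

Row r has 2^popcount(r) filled cells, so we need popcount(r) = log2(1) = 0.
Scan r = 0..20 and keep those with exactly 0 one-bits:
r=0=0 popcount=0 -> KEEP
r=1=1 popcount=1 -> skip
r=2=10 popcount=1 -> skip
r=3=11 popcount=2 -> skip
r=4=100 popcount=1 -> skip
r=5=101 popcount=2 -> skip
r=6=110 popcount=2 -> skip
r=7=111 popcount=3 -> skip
r=8=1000 popcount=1 -> skip
r=9=1001 popcount=2 -> skip
r=10=1010 popcount=2 -> skip
r=11=1011 popcount=3 -> skip
r=12=1100 popcount=2 -> skip
r=13=1101 popcount=3 -> skip
r=14=1110 popcount=3 -> skip
r=15=1111 popcount=4 -> skip
r=16=10000 popcount=1 -> skip
r=17=10001 popcount=2 -> skip
r=18=10010 popcount=2 -> skip
r=19=10011 popcount=3 -> skip
r=20=10100 popcount=2 -> skip
Kept rows: 0

Answer: 0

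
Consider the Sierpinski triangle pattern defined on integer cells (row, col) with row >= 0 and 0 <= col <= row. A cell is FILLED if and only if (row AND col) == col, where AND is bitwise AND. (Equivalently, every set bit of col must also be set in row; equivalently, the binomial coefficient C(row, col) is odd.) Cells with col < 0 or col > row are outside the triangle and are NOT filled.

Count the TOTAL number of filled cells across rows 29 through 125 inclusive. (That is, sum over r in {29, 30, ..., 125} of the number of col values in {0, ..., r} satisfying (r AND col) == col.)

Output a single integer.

r29=11101 pc4: +16 =16
r30=11110 pc4: +16 =32
r31=11111 pc5: +32 =64
r32=100000 pc1: +2 =66
r33=100001 pc2: +4 =70
r34=100010 pc2: +4 =74
r35=100011 pc3: +8 =82
r36=100100 pc2: +4 =86
r37=100101 pc3: +8 =94
r38=100110 pc3: +8 =102
r39=100111 pc4: +16 =118
r40=101000 pc2: +4 =122
r41=101001 pc3: +8 =130
r42=101010 pc3: +8 =138
r43=101011 pc4: +16 =154
r44=101100 pc3: +8 =162
r45=101101 pc4: +16 =178
r46=101110 pc4: +16 =194
r47=101111 pc5: +32 =226
r48=110000 pc2: +4 =230
r49=110001 pc3: +8 =238
r50=110010 pc3: +8 =246
r51=110011 pc4: +16 =262
r52=110100 pc3: +8 =270
r53=110101 pc4: +16 =286
r54=110110 pc4: +16 =302
r55=110111 pc5: +32 =334
r56=111000 pc3: +8 =342
r57=111001 pc4: +16 =358
r58=111010 pc4: +16 =374
r59=111011 pc5: +32 =406
r60=111100 pc4: +16 =422
r61=111101 pc5: +32 =454
r62=111110 pc5: +32 =486
r63=111111 pc6: +64 =550
r64=1000000 pc1: +2 =552
r65=1000001 pc2: +4 =556
r66=1000010 pc2: +4 =560
r67=1000011 pc3: +8 =568
r68=1000100 pc2: +4 =572
r69=1000101 pc3: +8 =580
r70=1000110 pc3: +8 =588
r71=1000111 pc4: +16 =604
r72=1001000 pc2: +4 =608
r73=1001001 pc3: +8 =616
r74=1001010 pc3: +8 =624
r75=1001011 pc4: +16 =640
r76=1001100 pc3: +8 =648
r77=1001101 pc4: +16 =664
r78=1001110 pc4: +16 =680
r79=1001111 pc5: +32 =712
r80=1010000 pc2: +4 =716
r81=1010001 pc3: +8 =724
r82=1010010 pc3: +8 =732
r83=1010011 pc4: +16 =748
r84=1010100 pc3: +8 =756
r85=1010101 pc4: +16 =772
r86=1010110 pc4: +16 =788
r87=1010111 pc5: +32 =820
r88=1011000 pc3: +8 =828
r89=1011001 pc4: +16 =844
r90=1011010 pc4: +16 =860
r91=1011011 pc5: +32 =892
r92=1011100 pc4: +16 =908
r93=1011101 pc5: +32 =940
r94=1011110 pc5: +32 =972
r95=1011111 pc6: +64 =1036
r96=1100000 pc2: +4 =1040
r97=1100001 pc3: +8 =1048
r98=1100010 pc3: +8 =1056
r99=1100011 pc4: +16 =1072
r100=1100100 pc3: +8 =1080
r101=1100101 pc4: +16 =1096
r102=1100110 pc4: +16 =1112
r103=1100111 pc5: +32 =1144
r104=1101000 pc3: +8 =1152
r105=1101001 pc4: +16 =1168
r106=1101010 pc4: +16 =1184
r107=1101011 pc5: +32 =1216
r108=1101100 pc4: +16 =1232
r109=1101101 pc5: +32 =1264
r110=1101110 pc5: +32 =1296
r111=1101111 pc6: +64 =1360
r112=1110000 pc3: +8 =1368
r113=1110001 pc4: +16 =1384
r114=1110010 pc4: +16 =1400
r115=1110011 pc5: +32 =1432
r116=1110100 pc4: +16 =1448
r117=1110101 pc5: +32 =1480
r118=1110110 pc5: +32 =1512
r119=1110111 pc6: +64 =1576
r120=1111000 pc4: +16 =1592
r121=1111001 pc5: +32 =1624
r122=1111010 pc5: +32 =1656
r123=1111011 pc6: +64 =1720
r124=1111100 pc5: +32 =1752
r125=1111101 pc6: +64 =1816

Answer: 1816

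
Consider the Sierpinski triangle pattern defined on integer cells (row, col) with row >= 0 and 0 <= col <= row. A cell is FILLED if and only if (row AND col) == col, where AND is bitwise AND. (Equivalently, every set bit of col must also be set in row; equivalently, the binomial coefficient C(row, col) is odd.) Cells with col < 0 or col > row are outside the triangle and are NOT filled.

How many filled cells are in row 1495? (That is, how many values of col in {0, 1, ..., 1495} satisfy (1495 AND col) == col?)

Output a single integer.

Answer: 256

Derivation:
1495 in binary = 10111010111
popcount(1495) = number of 1-bits in 10111010111 = 8
A col c satisfies (1495 AND c) == c iff every set bit of c is also set in 1495; each of the 8 set bits of 1495 can independently be on or off in c.
count = 2^8 = 256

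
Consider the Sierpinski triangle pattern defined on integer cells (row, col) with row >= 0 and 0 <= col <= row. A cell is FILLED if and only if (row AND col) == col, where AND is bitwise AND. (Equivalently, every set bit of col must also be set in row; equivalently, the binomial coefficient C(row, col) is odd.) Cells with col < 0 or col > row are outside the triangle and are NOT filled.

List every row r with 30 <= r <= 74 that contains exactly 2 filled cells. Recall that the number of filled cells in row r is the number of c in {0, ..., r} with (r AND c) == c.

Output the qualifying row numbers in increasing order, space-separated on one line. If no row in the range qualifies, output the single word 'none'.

Row r has 2^popcount(r) filled cells, so we need popcount(r) = log2(2) = 1.
Scan r = 30..74 and keep those with exactly 1 one-bits:
r=30=11110 popcount=4 -> skip
r=31=11111 popcount=5 -> skip
r=32=100000 popcount=1 -> KEEP
r=33=100001 popcount=2 -> skip
r=34=100010 popcount=2 -> skip
r=35=100011 popcount=3 -> skip
r=36=100100 popcount=2 -> skip
r=37=100101 popcount=3 -> skip
r=38=100110 popcount=3 -> skip
r=39=100111 popcount=4 -> skip
r=40=101000 popcount=2 -> skip
r=41=101001 popcount=3 -> skip
r=42=101010 popcount=3 -> skip
r=43=101011 popcount=4 -> skip
r=44=101100 popcount=3 -> skip
r=45=101101 popcount=4 -> skip
r=46=101110 popcount=4 -> skip
r=47=101111 popcount=5 -> skip
r=48=110000 popcount=2 -> skip
r=49=110001 popcount=3 -> skip
r=50=110010 popcount=3 -> skip
r=51=110011 popcount=4 -> skip
r=52=110100 popcount=3 -> skip
r=53=110101 popcount=4 -> skip
r=54=110110 popcount=4 -> skip
r=55=110111 popcount=5 -> skip
r=56=111000 popcount=3 -> skip
r=57=111001 popcount=4 -> skip
r=58=111010 popcount=4 -> skip
r=59=111011 popcount=5 -> skip
r=60=111100 popcount=4 -> skip
r=61=111101 popcount=5 -> skip
r=62=111110 popcount=5 -> skip
r=63=111111 popcount=6 -> skip
r=64=1000000 popcount=1 -> KEEP
r=65=1000001 popcount=2 -> skip
r=66=1000010 popcount=2 -> skip
r=67=1000011 popcount=3 -> skip
r=68=1000100 popcount=2 -> skip
r=69=1000101 popcount=3 -> skip
r=70=1000110 popcount=3 -> skip
r=71=1000111 popcount=4 -> skip
r=72=1001000 popcount=2 -> skip
r=73=1001001 popcount=3 -> skip
r=74=1001010 popcount=3 -> skip
Kept rows: 32 64

Answer: 32 64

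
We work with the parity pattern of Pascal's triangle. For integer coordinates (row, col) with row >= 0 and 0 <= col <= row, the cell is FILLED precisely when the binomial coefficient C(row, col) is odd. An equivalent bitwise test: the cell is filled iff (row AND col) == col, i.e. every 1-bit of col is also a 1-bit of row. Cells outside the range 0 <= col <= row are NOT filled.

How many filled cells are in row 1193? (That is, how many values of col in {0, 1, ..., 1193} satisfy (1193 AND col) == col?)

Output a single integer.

Answer: 32

Derivation:
1193 in binary = 10010101001
popcount(1193) = number of 1-bits in 10010101001 = 5
A col c satisfies (1193 AND c) == c iff every set bit of c is also set in 1193; each of the 5 set bits of 1193 can independently be on or off in c.
count = 2^5 = 32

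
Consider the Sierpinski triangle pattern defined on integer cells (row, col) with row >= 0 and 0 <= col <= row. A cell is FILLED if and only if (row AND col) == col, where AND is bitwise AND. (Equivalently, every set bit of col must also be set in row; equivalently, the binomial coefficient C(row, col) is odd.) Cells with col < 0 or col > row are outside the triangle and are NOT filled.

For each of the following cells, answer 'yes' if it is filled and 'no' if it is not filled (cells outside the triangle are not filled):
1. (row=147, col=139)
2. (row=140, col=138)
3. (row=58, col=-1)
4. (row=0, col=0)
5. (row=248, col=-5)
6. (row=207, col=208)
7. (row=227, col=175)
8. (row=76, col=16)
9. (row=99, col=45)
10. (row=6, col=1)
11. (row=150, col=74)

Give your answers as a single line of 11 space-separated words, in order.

Answer: no no no yes no no no no no no no

Derivation:
(147,139): row=0b10010011, col=0b10001011, row AND col = 0b10000011 = 131; 131 != 139 -> empty
(140,138): row=0b10001100, col=0b10001010, row AND col = 0b10001000 = 136; 136 != 138 -> empty
(58,-1): col outside [0, 58] -> not filled
(0,0): row=0b0, col=0b0, row AND col = 0b0 = 0; 0 == 0 -> filled
(248,-5): col outside [0, 248] -> not filled
(207,208): col outside [0, 207] -> not filled
(227,175): row=0b11100011, col=0b10101111, row AND col = 0b10100011 = 163; 163 != 175 -> empty
(76,16): row=0b1001100, col=0b10000, row AND col = 0b0 = 0; 0 != 16 -> empty
(99,45): row=0b1100011, col=0b101101, row AND col = 0b100001 = 33; 33 != 45 -> empty
(6,1): row=0b110, col=0b1, row AND col = 0b0 = 0; 0 != 1 -> empty
(150,74): row=0b10010110, col=0b1001010, row AND col = 0b10 = 2; 2 != 74 -> empty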